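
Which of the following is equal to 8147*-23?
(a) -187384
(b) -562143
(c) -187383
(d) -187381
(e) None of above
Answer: d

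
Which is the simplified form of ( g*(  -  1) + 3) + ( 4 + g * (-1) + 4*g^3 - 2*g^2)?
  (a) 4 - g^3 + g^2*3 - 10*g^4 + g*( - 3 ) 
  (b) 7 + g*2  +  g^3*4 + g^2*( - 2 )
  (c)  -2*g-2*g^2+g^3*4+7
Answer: c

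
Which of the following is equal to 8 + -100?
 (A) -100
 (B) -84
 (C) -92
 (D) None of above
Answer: C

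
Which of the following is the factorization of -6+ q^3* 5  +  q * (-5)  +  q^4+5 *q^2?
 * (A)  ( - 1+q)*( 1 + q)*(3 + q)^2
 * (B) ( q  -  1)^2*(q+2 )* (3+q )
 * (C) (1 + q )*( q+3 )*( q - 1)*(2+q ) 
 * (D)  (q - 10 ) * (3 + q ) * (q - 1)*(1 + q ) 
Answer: C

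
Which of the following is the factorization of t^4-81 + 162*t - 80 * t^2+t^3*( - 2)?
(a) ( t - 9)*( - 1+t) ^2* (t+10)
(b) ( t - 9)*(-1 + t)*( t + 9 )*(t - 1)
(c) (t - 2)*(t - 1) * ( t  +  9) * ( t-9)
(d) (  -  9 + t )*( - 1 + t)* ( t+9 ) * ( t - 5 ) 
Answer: b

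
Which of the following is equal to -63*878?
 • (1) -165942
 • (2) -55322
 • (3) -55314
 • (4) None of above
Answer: 3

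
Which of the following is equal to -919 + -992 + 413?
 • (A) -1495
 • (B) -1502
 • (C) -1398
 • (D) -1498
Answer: D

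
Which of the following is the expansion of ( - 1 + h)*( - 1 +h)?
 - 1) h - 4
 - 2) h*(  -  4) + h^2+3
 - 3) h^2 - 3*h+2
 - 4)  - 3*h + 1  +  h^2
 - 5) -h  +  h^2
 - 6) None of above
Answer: 6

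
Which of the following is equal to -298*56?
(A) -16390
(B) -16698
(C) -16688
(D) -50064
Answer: C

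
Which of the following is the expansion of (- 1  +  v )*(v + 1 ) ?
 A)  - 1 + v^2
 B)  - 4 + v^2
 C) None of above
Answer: A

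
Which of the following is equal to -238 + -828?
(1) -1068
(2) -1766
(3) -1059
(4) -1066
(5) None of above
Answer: 4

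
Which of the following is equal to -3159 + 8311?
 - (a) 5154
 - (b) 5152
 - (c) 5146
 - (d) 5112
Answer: b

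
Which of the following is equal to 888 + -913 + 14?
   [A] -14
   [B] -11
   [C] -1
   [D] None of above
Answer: B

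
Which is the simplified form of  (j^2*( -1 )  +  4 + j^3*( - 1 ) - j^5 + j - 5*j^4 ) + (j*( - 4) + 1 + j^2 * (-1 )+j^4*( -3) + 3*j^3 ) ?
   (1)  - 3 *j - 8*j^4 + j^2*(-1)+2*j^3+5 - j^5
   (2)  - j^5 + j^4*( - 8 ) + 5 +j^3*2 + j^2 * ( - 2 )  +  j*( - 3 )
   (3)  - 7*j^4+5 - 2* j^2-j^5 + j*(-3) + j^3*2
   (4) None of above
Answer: 2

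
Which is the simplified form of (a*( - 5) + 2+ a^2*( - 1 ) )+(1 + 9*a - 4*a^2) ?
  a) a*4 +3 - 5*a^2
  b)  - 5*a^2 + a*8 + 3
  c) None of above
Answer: a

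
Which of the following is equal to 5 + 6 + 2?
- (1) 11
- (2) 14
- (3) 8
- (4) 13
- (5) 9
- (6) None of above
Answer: 4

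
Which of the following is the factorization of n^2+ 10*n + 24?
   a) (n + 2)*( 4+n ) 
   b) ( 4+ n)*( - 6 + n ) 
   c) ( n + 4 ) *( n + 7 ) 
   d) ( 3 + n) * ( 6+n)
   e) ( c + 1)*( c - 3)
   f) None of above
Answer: f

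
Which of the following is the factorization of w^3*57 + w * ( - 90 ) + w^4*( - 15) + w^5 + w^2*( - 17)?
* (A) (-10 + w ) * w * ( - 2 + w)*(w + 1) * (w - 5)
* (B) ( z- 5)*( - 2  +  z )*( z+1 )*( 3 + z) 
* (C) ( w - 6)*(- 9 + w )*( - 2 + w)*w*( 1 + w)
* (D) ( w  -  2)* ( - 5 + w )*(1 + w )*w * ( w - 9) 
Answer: D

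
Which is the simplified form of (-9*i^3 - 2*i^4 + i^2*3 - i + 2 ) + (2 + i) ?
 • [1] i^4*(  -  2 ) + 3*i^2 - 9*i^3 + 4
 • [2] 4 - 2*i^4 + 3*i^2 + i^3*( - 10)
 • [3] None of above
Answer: 1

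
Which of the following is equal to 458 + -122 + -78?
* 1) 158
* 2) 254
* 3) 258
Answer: 3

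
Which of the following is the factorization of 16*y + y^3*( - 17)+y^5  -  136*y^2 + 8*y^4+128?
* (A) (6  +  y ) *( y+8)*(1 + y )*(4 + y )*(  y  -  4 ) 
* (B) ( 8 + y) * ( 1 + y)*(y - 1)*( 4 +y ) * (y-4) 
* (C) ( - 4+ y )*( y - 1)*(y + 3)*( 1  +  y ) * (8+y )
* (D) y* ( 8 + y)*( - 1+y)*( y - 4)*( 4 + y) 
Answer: B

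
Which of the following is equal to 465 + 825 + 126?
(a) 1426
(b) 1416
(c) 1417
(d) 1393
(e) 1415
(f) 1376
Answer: b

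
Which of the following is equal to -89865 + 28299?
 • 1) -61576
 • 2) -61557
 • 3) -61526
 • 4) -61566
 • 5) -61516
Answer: 4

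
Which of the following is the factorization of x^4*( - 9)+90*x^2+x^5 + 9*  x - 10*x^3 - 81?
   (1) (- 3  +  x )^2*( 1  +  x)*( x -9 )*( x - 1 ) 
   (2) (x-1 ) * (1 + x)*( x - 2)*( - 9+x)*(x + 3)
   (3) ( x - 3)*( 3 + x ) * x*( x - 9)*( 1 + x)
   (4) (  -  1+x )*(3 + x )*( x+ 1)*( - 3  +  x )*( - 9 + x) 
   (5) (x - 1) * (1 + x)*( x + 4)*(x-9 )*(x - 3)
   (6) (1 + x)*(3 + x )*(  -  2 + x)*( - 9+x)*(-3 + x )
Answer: 4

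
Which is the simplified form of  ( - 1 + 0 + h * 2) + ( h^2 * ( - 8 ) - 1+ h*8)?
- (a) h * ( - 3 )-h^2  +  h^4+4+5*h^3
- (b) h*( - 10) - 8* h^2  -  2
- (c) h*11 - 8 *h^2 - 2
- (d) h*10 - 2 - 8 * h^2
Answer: d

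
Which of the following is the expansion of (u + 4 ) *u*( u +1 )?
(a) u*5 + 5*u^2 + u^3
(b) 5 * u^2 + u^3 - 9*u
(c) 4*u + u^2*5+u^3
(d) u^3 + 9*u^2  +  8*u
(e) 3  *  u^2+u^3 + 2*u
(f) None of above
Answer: c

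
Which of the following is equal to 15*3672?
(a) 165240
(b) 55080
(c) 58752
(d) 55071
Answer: b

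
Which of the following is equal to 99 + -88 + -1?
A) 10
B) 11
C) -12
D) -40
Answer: A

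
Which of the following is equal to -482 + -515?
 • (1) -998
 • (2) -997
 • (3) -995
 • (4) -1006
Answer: 2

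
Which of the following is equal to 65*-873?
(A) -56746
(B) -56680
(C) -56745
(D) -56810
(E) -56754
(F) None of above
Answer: C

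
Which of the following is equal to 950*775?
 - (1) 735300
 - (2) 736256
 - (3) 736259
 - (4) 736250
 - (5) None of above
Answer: 4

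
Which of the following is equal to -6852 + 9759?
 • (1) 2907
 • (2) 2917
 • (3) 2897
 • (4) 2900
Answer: 1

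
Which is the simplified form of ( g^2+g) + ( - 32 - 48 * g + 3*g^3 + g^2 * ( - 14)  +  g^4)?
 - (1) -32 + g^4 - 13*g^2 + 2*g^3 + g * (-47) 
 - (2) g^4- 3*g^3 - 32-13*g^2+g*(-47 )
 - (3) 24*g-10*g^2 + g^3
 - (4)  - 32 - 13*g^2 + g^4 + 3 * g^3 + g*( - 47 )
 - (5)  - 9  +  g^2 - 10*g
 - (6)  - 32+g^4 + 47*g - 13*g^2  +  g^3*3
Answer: 4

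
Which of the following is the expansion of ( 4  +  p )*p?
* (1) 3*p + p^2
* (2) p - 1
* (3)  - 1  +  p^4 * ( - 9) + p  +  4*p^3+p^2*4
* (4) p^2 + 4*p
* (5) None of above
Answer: 4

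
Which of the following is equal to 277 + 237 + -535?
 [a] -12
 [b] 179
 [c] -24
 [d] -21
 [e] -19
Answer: d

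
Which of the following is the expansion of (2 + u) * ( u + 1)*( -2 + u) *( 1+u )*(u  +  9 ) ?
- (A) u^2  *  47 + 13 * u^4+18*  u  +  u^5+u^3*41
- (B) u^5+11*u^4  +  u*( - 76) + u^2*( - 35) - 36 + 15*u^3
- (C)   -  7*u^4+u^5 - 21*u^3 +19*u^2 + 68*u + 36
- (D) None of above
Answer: B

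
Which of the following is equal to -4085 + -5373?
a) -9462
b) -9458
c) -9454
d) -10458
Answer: b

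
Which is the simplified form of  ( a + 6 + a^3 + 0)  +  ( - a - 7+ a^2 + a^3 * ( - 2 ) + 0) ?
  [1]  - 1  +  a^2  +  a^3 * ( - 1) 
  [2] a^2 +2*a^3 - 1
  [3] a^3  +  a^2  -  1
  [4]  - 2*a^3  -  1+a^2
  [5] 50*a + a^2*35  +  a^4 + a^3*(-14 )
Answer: 1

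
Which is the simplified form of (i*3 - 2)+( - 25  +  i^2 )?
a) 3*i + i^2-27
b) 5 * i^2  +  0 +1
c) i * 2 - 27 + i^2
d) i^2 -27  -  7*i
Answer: a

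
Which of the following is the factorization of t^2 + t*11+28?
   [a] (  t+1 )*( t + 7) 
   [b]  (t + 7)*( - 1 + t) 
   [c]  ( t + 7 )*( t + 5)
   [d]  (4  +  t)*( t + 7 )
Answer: d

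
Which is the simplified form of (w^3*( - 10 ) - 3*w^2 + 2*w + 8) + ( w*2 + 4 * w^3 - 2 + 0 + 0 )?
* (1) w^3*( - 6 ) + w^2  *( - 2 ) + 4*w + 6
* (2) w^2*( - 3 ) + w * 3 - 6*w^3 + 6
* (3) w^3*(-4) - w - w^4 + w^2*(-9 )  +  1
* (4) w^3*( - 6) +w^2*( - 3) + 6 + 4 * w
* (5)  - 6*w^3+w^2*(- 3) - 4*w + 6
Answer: 4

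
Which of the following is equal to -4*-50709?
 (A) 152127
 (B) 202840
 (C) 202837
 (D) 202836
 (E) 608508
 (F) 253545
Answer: D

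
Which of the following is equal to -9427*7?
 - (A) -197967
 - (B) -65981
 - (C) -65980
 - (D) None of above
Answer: D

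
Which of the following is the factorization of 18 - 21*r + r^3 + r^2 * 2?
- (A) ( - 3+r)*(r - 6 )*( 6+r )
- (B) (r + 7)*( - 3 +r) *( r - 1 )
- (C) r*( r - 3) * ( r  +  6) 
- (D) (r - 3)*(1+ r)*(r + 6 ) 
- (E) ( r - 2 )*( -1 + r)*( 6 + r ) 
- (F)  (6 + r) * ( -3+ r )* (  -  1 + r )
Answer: F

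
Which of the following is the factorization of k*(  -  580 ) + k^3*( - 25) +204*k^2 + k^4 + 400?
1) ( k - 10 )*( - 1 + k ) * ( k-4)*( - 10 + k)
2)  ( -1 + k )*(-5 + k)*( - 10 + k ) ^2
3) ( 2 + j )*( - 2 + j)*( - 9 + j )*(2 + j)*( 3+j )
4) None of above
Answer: 1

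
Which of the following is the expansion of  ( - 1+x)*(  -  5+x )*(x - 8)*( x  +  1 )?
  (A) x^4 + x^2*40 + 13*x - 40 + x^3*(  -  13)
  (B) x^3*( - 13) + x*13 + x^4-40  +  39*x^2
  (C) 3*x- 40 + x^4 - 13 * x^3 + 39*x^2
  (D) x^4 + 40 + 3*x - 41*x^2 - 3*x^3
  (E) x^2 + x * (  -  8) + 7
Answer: B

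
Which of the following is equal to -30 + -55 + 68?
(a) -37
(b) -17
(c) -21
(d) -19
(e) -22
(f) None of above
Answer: b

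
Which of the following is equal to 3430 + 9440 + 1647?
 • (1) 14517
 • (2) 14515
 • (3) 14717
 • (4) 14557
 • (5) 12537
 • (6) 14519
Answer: 1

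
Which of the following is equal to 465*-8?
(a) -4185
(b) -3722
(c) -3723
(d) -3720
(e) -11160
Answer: d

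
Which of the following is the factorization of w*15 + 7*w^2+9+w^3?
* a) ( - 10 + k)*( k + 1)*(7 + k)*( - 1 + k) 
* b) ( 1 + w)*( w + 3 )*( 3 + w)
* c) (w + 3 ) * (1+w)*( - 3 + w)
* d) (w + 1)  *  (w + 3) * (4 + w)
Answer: b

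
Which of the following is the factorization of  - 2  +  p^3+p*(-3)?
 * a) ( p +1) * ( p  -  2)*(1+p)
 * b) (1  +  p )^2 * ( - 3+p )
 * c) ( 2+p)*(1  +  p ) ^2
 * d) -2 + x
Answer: a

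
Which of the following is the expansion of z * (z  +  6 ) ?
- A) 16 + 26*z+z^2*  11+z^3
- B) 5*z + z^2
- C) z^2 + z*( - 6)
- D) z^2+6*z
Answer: D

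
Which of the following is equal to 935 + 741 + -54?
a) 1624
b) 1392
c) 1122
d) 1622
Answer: d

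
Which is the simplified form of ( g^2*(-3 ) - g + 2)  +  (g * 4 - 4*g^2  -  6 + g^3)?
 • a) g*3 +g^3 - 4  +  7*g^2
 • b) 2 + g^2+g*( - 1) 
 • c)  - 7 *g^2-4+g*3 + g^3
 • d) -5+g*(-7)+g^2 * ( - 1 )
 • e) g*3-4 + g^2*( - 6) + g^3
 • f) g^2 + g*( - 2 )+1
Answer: c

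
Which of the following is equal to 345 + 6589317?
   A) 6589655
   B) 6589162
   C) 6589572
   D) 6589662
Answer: D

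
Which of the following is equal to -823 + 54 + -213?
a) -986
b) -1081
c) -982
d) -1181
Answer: c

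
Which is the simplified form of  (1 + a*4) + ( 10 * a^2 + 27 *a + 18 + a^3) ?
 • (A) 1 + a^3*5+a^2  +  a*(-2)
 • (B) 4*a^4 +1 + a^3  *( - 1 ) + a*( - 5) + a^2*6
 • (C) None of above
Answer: C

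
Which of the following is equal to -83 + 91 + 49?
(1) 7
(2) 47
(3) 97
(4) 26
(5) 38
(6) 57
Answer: 6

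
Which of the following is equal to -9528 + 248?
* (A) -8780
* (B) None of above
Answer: B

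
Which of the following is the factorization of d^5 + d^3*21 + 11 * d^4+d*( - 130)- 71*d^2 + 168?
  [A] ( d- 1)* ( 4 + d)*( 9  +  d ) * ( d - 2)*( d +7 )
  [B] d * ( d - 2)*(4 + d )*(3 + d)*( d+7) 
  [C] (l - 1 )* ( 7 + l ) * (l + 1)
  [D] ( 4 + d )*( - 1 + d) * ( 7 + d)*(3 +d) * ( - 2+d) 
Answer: D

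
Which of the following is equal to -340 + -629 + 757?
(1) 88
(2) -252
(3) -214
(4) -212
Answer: 4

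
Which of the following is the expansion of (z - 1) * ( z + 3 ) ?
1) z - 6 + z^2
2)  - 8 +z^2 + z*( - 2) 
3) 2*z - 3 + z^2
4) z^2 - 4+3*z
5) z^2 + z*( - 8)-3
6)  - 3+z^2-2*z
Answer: 3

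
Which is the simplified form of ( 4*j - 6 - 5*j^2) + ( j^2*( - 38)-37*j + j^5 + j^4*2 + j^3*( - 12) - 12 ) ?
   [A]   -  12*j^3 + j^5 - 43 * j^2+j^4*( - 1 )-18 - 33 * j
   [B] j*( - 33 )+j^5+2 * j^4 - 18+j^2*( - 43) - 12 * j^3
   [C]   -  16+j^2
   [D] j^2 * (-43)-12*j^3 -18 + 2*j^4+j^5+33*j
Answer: B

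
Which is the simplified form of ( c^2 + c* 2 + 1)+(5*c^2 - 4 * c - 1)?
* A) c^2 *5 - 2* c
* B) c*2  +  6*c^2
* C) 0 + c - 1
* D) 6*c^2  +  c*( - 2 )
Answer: D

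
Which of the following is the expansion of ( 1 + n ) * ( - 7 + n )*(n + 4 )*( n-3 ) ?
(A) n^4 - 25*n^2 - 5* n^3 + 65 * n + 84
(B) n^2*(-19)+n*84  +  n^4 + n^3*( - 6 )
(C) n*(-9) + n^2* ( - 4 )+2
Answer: A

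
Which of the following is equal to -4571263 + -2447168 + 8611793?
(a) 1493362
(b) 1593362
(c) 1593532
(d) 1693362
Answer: b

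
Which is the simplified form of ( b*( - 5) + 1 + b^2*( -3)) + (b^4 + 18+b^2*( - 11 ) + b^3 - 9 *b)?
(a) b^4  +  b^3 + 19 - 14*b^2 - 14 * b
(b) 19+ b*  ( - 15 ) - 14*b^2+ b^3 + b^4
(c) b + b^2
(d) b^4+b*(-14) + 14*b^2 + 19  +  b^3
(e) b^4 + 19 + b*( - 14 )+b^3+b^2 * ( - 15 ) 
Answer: a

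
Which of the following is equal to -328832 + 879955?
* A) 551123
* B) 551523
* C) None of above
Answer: A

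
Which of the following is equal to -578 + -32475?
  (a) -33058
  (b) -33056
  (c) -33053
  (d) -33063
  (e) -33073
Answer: c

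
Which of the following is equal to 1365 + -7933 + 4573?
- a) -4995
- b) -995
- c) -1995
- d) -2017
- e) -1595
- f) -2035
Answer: c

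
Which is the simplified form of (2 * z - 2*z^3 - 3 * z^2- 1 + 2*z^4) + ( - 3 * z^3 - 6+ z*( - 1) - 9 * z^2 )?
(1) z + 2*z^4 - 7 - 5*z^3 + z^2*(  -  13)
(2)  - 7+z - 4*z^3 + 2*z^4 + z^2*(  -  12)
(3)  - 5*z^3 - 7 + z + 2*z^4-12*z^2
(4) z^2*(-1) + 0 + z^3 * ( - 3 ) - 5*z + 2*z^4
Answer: 3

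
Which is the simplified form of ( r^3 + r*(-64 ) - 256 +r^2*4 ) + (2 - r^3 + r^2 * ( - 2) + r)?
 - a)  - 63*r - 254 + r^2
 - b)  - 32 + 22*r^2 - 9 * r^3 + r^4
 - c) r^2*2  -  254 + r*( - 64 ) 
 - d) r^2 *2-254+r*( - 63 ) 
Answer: d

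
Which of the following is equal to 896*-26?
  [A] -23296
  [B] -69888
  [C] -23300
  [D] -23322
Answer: A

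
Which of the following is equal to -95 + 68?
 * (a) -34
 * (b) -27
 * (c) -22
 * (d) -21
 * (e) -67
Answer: b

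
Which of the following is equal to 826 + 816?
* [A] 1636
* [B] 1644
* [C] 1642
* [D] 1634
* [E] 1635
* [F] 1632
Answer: C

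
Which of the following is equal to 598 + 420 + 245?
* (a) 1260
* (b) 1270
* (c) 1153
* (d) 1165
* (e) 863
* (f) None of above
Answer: f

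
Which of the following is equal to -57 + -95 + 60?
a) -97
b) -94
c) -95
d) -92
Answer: d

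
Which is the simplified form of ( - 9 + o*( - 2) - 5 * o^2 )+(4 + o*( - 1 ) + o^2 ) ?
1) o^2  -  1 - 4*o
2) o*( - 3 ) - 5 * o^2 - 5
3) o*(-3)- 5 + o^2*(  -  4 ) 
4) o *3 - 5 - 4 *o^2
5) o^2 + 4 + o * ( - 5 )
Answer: 3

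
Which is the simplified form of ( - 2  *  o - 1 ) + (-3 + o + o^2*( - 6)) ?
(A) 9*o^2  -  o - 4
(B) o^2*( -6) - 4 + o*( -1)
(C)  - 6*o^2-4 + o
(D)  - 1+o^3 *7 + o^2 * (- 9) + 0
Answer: B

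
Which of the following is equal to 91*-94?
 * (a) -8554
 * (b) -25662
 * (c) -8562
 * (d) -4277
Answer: a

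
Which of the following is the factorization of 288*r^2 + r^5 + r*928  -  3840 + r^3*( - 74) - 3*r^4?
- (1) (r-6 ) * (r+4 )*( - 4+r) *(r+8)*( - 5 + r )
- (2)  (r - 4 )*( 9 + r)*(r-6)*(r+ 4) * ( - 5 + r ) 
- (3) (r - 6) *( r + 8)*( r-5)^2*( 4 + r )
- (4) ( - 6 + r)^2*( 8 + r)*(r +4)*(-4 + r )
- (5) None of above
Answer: 1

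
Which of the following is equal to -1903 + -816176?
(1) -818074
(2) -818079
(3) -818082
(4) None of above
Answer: 2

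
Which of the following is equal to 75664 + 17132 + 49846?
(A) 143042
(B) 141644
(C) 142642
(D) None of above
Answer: C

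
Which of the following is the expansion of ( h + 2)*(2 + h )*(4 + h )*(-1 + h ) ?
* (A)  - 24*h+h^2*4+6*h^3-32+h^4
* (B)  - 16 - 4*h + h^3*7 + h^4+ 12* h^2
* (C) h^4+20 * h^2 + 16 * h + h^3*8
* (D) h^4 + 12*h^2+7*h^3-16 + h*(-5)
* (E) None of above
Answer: B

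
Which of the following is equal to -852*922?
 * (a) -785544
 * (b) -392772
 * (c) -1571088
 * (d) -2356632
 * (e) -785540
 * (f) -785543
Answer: a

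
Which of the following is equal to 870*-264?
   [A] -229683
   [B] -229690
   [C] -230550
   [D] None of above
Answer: D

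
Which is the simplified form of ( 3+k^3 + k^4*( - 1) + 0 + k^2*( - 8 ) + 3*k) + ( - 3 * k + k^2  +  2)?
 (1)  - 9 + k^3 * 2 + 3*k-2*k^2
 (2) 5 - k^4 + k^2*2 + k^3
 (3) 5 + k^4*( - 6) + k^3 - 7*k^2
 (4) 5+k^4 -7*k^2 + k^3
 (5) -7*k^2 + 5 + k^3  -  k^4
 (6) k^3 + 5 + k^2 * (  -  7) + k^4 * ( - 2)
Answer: 5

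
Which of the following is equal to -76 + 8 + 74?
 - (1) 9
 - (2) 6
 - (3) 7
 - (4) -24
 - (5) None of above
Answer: 2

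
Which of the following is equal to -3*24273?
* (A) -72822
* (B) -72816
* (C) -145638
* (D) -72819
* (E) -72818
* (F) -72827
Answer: D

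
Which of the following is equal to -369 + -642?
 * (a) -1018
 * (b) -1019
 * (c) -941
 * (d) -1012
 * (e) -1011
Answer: e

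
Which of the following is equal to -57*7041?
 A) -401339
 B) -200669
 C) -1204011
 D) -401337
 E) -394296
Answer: D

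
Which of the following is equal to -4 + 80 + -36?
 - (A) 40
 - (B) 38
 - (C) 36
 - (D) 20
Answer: A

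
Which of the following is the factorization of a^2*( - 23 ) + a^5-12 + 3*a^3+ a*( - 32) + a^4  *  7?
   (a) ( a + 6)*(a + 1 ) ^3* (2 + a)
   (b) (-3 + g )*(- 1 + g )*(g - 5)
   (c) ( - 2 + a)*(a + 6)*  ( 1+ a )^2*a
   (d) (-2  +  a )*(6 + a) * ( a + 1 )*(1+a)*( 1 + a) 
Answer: d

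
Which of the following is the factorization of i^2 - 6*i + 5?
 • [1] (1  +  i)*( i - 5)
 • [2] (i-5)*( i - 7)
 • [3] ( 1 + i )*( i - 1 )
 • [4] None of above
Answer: 4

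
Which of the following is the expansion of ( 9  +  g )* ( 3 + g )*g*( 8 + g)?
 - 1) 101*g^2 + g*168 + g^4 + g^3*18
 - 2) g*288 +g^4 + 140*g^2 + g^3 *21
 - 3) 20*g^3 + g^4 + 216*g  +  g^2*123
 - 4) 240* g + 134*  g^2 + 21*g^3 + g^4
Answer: 3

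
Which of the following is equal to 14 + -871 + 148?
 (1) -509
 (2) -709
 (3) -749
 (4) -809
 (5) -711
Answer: 2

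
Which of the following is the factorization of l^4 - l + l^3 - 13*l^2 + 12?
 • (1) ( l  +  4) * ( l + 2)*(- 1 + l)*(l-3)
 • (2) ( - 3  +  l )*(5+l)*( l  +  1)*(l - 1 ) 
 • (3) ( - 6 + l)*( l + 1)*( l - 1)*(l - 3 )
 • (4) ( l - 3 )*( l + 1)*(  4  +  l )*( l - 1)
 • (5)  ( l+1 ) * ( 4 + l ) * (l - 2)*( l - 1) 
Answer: 4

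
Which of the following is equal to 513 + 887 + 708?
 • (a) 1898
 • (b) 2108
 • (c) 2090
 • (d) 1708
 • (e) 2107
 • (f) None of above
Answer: b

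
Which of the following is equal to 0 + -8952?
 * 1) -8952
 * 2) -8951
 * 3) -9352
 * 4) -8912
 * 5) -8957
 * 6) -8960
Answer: 1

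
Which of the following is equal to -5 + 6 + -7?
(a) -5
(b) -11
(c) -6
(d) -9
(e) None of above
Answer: c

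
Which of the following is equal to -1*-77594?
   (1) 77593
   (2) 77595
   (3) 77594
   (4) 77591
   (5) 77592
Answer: 3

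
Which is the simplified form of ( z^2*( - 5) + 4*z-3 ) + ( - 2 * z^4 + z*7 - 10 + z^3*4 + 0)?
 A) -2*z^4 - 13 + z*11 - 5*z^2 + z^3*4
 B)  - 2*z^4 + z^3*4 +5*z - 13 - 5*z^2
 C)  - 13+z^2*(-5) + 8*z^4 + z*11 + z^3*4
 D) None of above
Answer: A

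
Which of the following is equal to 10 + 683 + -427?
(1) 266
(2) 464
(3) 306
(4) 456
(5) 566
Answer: 1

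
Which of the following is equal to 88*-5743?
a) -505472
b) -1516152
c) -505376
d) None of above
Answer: d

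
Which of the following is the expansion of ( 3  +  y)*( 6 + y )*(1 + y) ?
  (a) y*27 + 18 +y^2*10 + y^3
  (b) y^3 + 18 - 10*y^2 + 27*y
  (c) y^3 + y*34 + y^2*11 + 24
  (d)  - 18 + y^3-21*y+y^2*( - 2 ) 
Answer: a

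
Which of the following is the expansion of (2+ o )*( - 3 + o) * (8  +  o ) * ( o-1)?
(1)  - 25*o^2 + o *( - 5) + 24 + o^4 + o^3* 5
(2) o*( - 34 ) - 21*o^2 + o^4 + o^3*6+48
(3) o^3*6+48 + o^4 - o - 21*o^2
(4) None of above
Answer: 2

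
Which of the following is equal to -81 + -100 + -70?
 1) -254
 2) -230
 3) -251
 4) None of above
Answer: 3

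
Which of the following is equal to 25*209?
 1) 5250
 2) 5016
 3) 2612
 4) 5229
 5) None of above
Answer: 5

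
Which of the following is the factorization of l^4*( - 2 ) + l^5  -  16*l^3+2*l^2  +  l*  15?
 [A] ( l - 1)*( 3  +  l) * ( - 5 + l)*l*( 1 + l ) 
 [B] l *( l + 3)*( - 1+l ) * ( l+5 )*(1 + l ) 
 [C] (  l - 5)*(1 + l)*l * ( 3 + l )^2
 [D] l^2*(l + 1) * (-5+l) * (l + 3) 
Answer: A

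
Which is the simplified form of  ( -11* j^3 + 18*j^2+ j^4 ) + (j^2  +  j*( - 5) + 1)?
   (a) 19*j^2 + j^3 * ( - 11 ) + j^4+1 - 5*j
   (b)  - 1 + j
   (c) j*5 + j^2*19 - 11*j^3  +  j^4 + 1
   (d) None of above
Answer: a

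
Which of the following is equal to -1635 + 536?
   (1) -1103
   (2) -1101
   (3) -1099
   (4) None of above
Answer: 3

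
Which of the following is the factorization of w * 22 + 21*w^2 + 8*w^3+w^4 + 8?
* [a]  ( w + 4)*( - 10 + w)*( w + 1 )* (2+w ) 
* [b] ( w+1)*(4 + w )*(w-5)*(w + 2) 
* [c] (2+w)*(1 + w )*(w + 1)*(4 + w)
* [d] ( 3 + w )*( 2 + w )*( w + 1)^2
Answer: c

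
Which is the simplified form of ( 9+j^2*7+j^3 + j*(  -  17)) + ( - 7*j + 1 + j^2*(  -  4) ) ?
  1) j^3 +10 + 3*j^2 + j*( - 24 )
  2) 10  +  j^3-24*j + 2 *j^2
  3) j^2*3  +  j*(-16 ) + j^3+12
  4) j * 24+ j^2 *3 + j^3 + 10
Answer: 1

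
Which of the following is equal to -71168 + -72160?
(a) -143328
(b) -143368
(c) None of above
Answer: a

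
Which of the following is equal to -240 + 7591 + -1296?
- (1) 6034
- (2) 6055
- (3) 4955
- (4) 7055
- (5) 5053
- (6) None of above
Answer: 2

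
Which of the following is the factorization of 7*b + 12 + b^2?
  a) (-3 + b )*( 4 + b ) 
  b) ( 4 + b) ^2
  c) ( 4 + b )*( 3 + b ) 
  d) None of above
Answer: c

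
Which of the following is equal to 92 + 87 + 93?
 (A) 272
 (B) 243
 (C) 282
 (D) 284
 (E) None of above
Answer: A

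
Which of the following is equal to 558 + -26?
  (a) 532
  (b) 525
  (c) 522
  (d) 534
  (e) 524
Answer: a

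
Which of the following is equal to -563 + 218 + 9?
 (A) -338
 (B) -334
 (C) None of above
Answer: C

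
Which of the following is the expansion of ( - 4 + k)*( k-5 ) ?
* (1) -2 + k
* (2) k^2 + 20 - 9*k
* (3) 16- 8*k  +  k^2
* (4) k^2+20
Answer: 2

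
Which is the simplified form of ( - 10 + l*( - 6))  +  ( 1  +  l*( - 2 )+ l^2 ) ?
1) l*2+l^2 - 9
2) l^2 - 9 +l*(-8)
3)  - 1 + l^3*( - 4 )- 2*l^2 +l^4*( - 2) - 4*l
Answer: 2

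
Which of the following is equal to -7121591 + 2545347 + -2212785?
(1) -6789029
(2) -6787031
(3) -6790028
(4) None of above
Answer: 1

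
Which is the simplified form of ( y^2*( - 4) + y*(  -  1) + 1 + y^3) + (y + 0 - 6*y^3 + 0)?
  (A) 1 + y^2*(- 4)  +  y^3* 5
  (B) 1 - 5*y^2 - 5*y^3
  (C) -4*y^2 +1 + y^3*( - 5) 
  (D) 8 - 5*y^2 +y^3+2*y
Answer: C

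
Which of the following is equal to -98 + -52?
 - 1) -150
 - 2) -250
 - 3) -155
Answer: 1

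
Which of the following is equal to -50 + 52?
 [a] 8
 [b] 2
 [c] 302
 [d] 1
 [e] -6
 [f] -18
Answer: b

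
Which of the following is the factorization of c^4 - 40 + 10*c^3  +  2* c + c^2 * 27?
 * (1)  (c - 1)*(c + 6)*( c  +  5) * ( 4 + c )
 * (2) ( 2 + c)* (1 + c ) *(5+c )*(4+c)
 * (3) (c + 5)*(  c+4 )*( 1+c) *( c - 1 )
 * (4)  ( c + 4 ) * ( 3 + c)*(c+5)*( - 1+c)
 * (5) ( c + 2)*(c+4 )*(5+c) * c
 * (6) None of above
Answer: 6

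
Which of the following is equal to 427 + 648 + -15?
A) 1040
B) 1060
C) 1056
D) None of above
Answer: B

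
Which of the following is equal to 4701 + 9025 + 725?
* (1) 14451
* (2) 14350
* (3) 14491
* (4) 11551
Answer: 1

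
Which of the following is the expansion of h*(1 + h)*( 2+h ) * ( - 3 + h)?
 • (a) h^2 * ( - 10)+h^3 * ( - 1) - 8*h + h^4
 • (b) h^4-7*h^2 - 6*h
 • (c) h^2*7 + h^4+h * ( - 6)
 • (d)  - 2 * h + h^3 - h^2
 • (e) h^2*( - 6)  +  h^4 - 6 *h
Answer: b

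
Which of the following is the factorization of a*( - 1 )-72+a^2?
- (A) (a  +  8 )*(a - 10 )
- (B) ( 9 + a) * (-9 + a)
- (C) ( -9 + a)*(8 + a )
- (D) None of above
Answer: C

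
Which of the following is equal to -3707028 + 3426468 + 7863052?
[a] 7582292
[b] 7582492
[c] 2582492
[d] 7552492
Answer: b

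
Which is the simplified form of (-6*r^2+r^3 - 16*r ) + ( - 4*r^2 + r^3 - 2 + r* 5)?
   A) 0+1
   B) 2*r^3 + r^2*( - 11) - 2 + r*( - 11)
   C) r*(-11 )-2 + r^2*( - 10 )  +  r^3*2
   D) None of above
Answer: C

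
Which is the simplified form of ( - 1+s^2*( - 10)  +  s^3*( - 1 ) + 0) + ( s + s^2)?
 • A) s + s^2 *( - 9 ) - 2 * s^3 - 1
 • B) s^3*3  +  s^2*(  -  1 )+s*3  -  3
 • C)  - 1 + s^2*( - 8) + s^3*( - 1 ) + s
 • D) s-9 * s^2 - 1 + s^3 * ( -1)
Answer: D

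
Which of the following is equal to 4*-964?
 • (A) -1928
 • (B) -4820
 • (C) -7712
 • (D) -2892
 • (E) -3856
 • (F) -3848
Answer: E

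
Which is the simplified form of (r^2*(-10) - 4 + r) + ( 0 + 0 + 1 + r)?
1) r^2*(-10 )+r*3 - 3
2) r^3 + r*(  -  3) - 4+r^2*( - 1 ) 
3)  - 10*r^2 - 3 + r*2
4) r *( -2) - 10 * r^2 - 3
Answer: 3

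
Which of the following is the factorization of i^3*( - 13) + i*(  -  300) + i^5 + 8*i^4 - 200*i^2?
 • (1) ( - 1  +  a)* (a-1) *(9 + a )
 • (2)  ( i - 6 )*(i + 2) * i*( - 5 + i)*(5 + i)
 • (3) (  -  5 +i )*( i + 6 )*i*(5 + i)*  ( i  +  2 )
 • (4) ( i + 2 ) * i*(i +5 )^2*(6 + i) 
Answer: 3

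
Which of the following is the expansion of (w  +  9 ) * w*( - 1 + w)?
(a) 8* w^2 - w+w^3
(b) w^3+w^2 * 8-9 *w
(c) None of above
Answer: b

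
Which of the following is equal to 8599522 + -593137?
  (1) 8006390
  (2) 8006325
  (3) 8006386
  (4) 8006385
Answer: 4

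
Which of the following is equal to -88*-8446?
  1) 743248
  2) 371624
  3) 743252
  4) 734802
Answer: 1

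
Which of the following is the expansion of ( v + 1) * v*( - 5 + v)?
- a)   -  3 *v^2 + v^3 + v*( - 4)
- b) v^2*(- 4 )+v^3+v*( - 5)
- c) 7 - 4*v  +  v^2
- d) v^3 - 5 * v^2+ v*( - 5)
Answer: b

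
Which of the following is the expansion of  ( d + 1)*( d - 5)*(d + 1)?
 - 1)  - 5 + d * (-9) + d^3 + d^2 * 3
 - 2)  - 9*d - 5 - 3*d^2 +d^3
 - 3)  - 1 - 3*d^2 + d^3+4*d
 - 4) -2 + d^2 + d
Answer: 2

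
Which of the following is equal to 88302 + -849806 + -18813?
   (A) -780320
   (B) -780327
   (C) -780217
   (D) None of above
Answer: D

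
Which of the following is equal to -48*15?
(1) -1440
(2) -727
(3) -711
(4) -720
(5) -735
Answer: 4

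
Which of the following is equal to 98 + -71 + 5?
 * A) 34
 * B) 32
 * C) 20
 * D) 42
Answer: B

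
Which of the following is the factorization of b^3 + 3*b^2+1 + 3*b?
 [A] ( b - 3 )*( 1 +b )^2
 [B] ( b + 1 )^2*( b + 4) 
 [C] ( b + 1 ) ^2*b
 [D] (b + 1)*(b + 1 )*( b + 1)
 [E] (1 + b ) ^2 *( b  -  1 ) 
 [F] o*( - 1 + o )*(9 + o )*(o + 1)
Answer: D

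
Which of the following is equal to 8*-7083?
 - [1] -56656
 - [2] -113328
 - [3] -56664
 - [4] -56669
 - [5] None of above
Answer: 3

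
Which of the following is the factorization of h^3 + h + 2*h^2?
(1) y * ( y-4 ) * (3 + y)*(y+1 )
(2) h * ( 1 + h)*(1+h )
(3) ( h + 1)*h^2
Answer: 2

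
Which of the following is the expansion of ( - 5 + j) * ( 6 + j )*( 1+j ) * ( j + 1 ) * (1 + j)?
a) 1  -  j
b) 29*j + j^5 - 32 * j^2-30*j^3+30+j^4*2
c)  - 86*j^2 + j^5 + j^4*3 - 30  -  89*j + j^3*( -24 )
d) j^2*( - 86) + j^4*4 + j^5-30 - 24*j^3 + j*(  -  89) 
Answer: d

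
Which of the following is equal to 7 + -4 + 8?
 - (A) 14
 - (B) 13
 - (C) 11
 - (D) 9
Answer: C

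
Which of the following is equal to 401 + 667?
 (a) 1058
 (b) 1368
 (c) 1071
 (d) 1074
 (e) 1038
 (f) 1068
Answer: f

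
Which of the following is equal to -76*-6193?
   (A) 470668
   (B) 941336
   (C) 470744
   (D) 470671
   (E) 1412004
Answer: A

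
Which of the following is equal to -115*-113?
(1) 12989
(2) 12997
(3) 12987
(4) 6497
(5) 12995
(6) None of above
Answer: 5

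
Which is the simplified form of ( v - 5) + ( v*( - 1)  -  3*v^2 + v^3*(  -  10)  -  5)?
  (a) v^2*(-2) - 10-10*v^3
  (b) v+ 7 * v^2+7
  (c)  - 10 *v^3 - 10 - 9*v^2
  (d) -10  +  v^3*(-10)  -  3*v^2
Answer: d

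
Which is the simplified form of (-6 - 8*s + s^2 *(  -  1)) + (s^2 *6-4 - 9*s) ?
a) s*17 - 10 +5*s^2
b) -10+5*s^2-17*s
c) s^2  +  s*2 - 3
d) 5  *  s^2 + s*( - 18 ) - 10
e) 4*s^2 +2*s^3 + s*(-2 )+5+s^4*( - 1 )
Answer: b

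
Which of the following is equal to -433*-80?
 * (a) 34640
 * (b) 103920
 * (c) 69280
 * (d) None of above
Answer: a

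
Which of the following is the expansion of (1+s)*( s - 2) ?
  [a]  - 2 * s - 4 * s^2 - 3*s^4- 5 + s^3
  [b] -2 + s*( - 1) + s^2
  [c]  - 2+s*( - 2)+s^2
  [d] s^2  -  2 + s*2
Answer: b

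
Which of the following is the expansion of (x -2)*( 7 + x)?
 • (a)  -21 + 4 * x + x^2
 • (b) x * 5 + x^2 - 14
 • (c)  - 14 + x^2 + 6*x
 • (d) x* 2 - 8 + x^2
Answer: b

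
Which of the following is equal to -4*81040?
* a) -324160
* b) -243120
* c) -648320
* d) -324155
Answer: a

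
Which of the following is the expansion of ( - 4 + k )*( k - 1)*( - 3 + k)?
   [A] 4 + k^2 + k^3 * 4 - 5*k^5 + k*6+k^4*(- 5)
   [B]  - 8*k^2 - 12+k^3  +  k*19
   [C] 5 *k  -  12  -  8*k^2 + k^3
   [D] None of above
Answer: B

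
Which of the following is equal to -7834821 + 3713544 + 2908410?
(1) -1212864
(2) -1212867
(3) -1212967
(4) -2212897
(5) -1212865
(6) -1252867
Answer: 2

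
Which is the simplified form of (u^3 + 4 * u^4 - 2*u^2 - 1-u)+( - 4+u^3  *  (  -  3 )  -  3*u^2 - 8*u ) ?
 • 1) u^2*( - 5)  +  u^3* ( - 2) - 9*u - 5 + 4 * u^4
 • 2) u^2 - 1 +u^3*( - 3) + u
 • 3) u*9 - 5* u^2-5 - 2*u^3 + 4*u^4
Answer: 1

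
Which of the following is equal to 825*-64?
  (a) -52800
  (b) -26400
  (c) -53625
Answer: a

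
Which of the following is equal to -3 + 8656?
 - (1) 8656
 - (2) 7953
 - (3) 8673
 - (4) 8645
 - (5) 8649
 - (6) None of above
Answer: 6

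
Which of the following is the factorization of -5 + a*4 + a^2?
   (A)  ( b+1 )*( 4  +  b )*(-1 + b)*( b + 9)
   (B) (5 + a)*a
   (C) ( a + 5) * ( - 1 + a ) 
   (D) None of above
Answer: C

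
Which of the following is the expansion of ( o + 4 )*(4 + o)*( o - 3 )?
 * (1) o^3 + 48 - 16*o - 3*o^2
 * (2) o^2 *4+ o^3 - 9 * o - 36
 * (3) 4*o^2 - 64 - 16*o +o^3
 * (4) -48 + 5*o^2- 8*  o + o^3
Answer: 4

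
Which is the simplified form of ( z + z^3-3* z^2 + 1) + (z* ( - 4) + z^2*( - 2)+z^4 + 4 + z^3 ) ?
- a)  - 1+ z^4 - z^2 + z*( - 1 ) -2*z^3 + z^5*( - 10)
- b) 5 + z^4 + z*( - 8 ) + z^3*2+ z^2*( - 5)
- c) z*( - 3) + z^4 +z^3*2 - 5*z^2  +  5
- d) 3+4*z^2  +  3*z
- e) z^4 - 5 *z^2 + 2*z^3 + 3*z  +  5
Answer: c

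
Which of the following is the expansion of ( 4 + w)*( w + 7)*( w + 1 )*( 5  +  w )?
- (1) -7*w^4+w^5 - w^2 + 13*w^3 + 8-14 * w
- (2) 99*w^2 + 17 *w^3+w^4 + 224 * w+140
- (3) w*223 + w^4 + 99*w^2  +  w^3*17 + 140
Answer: 3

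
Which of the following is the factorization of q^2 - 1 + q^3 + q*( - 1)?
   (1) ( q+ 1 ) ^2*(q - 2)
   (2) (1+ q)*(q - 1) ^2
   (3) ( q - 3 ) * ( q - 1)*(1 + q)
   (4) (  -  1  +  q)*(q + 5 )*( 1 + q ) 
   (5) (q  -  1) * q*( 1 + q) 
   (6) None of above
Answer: 6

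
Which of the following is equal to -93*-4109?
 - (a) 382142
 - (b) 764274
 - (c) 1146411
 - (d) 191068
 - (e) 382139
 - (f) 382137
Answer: f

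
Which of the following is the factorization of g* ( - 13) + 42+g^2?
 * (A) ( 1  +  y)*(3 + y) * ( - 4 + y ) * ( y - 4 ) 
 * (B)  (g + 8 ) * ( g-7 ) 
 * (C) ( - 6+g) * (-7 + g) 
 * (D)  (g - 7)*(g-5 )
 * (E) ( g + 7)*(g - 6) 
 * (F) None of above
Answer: C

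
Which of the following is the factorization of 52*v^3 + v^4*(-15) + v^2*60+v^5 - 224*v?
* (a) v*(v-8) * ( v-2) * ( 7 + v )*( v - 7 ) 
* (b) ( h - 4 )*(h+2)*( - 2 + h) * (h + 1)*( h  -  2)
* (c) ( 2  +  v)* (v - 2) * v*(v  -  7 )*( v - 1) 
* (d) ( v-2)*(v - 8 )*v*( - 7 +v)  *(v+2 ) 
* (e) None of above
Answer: d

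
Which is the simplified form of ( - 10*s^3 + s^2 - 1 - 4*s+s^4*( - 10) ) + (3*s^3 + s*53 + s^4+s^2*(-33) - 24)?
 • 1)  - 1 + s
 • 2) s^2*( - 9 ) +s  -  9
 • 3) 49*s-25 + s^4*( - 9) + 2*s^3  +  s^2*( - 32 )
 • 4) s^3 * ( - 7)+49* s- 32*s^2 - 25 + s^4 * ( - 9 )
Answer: 4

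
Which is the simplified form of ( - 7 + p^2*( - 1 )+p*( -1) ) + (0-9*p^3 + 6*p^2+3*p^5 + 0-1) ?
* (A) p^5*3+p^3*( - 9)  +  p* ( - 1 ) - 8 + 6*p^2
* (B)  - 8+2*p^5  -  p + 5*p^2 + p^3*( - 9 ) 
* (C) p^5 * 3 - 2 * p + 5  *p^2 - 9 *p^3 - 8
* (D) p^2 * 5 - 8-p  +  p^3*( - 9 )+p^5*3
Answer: D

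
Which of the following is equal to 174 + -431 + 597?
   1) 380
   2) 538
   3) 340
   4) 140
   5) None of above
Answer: 3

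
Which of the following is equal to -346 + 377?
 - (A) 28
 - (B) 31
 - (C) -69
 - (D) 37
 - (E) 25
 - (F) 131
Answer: B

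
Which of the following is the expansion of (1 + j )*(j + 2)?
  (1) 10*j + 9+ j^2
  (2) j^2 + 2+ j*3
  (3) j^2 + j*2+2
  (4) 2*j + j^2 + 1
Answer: 2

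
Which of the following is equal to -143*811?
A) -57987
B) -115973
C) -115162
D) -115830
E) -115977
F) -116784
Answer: B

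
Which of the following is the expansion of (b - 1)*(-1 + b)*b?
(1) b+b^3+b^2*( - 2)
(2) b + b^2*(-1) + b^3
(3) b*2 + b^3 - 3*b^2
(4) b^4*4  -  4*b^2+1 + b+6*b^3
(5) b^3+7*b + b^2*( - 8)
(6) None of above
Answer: 1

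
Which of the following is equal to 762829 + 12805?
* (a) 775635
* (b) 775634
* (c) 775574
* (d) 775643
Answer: b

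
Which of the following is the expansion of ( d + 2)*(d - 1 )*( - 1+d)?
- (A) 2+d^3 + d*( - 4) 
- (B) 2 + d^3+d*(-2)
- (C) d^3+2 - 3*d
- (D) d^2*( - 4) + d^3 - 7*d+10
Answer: C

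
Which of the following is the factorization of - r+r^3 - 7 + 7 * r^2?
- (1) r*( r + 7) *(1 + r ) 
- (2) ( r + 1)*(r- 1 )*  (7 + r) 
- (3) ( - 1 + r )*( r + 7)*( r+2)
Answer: 2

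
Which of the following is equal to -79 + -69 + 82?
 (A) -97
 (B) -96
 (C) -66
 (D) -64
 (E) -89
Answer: C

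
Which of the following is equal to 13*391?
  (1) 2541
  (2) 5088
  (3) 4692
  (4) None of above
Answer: 4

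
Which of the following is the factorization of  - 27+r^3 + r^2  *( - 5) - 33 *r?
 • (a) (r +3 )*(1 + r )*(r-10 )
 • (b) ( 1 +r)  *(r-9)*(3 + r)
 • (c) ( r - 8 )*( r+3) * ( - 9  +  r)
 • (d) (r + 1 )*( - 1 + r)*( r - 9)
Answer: b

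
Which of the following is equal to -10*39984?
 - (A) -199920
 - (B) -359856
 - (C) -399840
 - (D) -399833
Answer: C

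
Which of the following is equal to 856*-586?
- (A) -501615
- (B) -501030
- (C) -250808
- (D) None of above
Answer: D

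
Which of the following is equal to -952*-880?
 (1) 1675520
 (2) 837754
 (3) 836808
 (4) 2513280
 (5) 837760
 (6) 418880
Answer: 5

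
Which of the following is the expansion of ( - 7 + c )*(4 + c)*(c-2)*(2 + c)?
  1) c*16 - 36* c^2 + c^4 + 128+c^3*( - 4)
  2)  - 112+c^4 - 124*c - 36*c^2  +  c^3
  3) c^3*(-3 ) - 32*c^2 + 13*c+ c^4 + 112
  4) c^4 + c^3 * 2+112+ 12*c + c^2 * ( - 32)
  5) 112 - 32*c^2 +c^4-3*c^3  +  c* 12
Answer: 5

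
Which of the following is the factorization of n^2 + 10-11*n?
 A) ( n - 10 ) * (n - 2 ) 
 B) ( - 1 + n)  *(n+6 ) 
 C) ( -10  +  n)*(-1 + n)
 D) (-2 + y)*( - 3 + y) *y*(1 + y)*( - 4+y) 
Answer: C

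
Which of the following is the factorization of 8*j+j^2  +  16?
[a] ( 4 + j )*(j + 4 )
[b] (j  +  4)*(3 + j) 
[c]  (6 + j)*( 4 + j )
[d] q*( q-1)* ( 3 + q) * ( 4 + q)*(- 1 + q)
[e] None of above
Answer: a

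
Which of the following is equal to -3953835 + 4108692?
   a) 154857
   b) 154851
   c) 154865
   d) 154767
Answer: a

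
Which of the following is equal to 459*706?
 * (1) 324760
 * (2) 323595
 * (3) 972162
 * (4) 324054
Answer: 4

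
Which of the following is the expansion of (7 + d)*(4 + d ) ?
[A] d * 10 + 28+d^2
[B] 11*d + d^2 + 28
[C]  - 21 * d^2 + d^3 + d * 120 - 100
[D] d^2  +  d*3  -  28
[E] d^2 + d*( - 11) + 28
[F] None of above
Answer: B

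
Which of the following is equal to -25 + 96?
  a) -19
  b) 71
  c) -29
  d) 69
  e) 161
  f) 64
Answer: b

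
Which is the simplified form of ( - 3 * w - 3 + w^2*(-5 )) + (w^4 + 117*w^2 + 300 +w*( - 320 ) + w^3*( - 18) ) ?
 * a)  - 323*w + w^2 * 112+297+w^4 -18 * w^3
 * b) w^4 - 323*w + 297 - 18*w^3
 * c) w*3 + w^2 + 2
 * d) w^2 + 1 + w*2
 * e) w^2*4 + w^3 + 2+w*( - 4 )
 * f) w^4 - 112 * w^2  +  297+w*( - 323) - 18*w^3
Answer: a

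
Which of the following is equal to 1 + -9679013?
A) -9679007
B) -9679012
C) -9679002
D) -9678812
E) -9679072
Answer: B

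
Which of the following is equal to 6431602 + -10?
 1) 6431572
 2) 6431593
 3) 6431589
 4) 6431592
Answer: 4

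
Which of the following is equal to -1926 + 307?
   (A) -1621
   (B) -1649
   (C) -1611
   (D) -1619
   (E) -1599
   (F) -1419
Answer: D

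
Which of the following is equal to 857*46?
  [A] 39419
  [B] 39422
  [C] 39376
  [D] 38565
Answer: B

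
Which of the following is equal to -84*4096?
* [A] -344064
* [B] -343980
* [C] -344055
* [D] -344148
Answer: A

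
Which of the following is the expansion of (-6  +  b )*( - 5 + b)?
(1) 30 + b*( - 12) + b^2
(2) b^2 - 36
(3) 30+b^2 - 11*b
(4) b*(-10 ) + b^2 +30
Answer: 3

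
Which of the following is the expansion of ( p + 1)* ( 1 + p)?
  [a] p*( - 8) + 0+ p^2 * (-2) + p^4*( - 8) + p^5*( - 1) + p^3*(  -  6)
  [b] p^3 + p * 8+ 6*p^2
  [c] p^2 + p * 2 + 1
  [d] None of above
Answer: c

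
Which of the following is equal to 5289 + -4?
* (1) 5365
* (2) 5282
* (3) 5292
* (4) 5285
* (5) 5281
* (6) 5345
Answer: 4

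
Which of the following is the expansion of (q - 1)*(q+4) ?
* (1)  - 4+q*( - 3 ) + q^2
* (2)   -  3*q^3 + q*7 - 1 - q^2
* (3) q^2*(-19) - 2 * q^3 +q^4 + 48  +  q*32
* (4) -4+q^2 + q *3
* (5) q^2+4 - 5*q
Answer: 4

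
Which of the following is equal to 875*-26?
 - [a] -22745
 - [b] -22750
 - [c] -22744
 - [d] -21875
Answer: b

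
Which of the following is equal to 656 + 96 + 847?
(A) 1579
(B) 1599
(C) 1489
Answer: B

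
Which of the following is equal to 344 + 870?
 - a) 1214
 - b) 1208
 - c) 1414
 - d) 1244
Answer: a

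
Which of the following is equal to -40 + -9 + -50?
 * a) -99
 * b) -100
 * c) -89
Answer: a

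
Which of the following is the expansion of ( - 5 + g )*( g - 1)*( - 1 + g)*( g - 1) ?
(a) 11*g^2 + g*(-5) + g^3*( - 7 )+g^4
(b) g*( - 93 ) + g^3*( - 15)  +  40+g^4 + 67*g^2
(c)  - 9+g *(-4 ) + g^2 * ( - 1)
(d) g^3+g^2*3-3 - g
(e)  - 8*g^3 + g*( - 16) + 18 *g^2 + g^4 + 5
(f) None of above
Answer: e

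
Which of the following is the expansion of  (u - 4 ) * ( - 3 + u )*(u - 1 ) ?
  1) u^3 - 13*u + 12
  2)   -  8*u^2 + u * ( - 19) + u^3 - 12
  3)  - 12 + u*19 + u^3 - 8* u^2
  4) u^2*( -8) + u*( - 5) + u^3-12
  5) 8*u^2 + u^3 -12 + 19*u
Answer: 3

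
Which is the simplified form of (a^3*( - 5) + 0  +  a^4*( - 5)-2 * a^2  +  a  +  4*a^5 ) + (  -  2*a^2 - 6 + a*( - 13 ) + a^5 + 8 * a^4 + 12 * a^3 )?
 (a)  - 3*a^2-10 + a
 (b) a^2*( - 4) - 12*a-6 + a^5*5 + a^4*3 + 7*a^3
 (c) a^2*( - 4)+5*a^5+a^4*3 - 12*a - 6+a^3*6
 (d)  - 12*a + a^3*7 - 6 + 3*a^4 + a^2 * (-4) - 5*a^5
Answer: b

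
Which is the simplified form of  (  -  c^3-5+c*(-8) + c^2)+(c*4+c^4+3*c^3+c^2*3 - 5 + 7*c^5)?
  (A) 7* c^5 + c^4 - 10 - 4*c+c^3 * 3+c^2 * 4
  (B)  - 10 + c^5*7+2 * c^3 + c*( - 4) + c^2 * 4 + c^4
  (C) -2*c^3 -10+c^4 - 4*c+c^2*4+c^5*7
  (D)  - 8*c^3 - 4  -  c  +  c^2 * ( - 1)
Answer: B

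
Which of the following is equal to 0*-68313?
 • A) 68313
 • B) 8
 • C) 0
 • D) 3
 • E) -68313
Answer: C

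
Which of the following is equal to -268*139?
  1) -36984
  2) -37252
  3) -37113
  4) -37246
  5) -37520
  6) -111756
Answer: 2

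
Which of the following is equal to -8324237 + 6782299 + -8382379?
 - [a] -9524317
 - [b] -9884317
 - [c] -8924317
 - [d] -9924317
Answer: d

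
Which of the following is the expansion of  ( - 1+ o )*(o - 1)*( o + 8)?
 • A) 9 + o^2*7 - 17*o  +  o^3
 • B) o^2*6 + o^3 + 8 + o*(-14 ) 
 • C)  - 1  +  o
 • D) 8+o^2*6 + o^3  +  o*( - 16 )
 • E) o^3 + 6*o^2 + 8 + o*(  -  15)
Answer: E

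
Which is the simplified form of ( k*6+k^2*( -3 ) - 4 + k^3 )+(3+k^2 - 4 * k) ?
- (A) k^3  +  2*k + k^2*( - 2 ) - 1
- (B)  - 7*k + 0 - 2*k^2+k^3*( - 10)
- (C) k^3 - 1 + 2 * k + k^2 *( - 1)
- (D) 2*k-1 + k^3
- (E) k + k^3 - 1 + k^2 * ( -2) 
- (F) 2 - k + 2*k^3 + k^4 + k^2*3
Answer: A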